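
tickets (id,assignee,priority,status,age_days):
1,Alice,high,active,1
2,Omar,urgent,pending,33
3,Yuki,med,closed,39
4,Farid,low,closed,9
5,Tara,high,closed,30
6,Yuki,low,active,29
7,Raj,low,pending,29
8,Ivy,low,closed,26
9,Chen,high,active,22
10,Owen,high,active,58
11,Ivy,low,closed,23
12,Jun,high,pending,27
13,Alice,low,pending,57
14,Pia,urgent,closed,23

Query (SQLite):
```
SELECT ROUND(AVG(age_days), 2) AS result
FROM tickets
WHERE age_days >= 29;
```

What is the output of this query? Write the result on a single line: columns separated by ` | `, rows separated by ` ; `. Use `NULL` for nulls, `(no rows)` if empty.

Rows where age_days >= 29 → age_days values: [33, 39, 30, 29, 29, 58, 57].
AVG = 275 / 7 (rounded to 2 dp).

39.29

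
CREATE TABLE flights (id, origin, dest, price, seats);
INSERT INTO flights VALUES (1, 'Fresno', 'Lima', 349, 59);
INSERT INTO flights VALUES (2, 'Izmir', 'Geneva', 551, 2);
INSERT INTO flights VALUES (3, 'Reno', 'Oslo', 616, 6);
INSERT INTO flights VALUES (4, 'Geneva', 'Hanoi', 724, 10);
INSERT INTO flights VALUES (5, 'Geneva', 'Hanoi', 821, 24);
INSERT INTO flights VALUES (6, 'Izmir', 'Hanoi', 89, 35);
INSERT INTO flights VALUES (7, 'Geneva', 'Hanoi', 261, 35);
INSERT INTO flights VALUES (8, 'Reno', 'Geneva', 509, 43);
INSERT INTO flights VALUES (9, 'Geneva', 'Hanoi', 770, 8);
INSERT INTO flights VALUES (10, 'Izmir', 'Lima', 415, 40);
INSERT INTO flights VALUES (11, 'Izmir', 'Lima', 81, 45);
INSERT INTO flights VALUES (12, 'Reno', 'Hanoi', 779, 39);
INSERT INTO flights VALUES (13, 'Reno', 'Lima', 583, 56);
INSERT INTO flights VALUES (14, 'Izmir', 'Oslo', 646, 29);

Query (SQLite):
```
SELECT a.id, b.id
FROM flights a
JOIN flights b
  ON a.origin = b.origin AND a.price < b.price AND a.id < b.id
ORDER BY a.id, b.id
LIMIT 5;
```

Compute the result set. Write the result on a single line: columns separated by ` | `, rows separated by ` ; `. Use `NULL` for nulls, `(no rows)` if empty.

Pairs (a,b) with same origin, a.price < b.price, a.id < b.id.
origin groups: Fresno:{1} Geneva:{4,5,7,9} Izmir:{2,6,10,11,14} Reno:{3,8,12,13}
Ordered by (a.id, b.id); first 5.

2 | 14 ; 3 | 12 ; 4 | 5 ; 4 | 9 ; 6 | 10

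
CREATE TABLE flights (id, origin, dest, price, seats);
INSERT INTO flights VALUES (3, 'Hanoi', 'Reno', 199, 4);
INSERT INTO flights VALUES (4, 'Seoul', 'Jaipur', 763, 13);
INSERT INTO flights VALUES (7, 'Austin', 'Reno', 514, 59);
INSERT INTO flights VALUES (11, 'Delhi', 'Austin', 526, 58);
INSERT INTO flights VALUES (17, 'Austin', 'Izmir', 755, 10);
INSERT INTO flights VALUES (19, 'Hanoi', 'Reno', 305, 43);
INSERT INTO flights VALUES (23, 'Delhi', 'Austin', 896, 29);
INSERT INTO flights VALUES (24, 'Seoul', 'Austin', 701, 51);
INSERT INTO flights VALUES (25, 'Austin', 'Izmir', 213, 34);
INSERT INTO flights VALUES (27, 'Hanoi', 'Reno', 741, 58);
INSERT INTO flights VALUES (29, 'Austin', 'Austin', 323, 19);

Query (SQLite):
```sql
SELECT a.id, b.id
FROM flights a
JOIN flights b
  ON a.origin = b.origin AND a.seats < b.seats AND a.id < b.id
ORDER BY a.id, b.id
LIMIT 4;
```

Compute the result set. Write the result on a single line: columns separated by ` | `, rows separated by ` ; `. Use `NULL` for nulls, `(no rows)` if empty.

3 | 19 ; 3 | 27 ; 4 | 24 ; 17 | 25

Pairs (a,b) with same origin, a.seats < b.seats, a.id < b.id.
origin groups: Austin:{7,17,25,29} Delhi:{11,23} Hanoi:{3,19,27} Seoul:{4,24}
Ordered by (a.id, b.id); first 4.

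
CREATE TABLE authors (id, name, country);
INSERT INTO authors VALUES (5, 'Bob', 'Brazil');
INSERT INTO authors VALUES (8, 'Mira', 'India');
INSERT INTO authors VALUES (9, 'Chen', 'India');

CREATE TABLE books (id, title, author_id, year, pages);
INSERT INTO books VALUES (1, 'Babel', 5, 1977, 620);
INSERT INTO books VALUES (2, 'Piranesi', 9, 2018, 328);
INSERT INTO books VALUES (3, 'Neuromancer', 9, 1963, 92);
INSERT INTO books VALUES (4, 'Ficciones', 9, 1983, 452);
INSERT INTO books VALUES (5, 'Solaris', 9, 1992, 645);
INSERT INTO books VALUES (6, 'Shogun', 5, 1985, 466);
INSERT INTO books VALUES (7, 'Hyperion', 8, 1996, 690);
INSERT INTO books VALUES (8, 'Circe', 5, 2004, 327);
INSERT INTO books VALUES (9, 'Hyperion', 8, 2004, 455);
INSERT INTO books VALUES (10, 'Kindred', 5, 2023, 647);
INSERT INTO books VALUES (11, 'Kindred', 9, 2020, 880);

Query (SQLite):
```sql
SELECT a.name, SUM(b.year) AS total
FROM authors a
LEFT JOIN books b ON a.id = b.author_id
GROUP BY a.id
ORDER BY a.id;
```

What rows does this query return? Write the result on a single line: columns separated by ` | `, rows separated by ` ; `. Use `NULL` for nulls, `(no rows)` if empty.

LEFT JOIN keeps every authors row; unmatched ones get NULL for books columns.
Group by authors.id and compute SUM(b.year). SUM over an all-NULL group is NULL.
  5: ids {1, 6, 8, 10} → SUM(b.year)=7989
  8: ids {7, 9} → SUM(b.year)=4000
  9: ids {2, 3, 4, 5, 11} → SUM(b.year)=9976

Bob | 7989 ; Mira | 4000 ; Chen | 9976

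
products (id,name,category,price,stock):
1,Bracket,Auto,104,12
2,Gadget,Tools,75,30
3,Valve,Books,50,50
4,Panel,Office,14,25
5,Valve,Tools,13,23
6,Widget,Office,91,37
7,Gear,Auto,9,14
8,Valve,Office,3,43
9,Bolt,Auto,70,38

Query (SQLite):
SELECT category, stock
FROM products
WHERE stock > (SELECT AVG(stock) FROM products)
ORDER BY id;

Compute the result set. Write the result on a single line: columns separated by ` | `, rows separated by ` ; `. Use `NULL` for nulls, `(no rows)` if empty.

Books | 50 ; Office | 37 ; Office | 43 ; Auto | 38

Scalar subquery: AVG(stock) over all products rows = 30.222222 (≈; comparison uses full precision).
Keep rows where stock > that value.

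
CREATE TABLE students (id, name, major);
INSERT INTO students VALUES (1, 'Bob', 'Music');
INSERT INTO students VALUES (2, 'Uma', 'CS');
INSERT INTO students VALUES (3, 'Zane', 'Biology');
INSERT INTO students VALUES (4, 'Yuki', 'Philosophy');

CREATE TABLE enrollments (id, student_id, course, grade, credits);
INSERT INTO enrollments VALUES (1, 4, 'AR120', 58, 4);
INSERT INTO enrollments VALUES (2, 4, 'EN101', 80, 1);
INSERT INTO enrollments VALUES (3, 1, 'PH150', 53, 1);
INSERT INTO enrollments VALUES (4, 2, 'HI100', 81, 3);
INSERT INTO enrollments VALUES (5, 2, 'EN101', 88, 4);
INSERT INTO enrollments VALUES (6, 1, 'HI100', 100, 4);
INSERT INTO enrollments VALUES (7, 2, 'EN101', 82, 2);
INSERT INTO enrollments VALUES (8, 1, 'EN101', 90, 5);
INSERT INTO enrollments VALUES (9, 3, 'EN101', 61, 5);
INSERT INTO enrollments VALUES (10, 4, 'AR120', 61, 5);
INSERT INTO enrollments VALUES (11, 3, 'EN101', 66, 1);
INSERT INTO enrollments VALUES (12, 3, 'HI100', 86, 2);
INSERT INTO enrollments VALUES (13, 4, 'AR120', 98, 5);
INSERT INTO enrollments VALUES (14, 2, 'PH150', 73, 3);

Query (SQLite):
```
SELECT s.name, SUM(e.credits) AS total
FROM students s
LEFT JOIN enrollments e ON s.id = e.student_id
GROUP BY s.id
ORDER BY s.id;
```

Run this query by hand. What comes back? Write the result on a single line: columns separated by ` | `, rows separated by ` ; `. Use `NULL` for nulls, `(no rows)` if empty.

Bob | 10 ; Uma | 12 ; Zane | 8 ; Yuki | 15

LEFT JOIN keeps every students row; unmatched ones get NULL for enrollments columns.
Group by students.id and compute SUM(e.credits). SUM over an all-NULL group is NULL.
  1: ids {3, 6, 8} → SUM(e.credits)=10
  2: ids {4, 5, 7, 14} → SUM(e.credits)=12
  3: ids {9, 11, 12} → SUM(e.credits)=8
  4: ids {1, 2, 10, 13} → SUM(e.credits)=15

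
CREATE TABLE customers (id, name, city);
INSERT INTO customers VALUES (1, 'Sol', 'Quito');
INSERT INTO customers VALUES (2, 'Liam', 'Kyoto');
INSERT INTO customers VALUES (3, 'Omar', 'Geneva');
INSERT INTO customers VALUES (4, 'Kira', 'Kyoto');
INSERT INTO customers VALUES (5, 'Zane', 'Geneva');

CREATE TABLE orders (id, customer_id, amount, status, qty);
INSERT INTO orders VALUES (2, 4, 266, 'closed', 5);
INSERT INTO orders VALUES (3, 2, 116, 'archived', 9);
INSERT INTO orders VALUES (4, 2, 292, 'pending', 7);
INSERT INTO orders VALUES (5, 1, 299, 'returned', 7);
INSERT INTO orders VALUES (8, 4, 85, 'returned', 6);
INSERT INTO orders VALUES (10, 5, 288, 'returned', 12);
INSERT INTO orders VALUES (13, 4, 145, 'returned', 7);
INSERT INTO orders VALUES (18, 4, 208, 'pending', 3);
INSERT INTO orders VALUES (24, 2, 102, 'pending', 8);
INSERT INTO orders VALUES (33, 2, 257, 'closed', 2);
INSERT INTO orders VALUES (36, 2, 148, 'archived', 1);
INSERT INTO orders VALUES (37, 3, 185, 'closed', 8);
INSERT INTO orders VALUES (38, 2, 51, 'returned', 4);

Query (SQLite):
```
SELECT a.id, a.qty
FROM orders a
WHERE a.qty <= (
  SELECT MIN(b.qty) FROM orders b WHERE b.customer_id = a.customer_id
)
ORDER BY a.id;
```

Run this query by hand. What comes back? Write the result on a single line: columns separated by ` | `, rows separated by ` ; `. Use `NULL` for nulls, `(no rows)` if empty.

5 | 7 ; 10 | 12 ; 18 | 3 ; 36 | 1 ; 37 | 8

For each orders row a, compute MIN(qty) over rows sharing a.customer_id.
Keep row a if a.qty <= that per-group MIN.
  customer_id=1: MIN(qty) = 7
  customer_id=2: MIN(qty) = 1
  customer_id=3: MIN(qty) = 8
  customer_id=4: MIN(qty) = 3
  customer_id=5: MIN(qty) = 12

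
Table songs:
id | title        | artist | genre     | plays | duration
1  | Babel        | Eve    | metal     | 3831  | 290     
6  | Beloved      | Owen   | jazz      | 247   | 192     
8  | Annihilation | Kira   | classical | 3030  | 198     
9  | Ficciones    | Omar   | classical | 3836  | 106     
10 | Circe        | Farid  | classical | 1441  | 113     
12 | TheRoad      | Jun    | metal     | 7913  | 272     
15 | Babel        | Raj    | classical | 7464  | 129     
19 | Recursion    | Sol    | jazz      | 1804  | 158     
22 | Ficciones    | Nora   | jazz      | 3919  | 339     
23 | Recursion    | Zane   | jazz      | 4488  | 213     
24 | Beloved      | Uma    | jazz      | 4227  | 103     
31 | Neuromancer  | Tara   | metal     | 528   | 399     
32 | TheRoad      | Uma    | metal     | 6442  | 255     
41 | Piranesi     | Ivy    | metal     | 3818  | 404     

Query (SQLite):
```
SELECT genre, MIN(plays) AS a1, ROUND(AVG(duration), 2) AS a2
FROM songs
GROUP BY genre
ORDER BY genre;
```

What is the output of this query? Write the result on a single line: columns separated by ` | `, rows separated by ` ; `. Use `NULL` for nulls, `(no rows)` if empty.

Group songs by genre.
Per group compute: MIN(plays), ROUND(AVG(duration), 2).
  classical: ids {8, 9, 10, 15} → MIN(plays)=1441, ROUND(AVG(duration), 2)=136.5
  jazz: ids {6, 19, 22, 23, 24} → MIN(plays)=247, ROUND(AVG(duration), 2)=201
  metal: ids {1, 12, 31, 32, 41} → MIN(plays)=528, ROUND(AVG(duration), 2)=324

classical | 1441 | 136.5 ; jazz | 247 | 201 ; metal | 528 | 324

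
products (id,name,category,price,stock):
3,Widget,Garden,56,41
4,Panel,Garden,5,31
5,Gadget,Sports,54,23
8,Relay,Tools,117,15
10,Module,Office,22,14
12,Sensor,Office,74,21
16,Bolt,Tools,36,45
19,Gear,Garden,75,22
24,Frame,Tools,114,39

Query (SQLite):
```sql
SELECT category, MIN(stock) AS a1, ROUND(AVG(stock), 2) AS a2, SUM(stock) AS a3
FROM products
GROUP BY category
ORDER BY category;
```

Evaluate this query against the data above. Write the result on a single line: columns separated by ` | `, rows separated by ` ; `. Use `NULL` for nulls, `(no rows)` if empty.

Group products by category.
Per group compute: MIN(stock), ROUND(AVG(stock), 2), SUM(stock).
  Garden: ids {3, 4, 19} → MIN(stock)=22, ROUND(AVG(stock), 2)=31.33, SUM(stock)=94
  Office: ids {10, 12} → MIN(stock)=14, ROUND(AVG(stock), 2)=17.5, SUM(stock)=35
  Sports: ids {5} → MIN(stock)=23, ROUND(AVG(stock), 2)=23, SUM(stock)=23
  Tools: ids {8, 16, 24} → MIN(stock)=15, ROUND(AVG(stock), 2)=33, SUM(stock)=99

Garden | 22 | 31.33 | 94 ; Office | 14 | 17.5 | 35 ; Sports | 23 | 23 | 23 ; Tools | 15 | 33 | 99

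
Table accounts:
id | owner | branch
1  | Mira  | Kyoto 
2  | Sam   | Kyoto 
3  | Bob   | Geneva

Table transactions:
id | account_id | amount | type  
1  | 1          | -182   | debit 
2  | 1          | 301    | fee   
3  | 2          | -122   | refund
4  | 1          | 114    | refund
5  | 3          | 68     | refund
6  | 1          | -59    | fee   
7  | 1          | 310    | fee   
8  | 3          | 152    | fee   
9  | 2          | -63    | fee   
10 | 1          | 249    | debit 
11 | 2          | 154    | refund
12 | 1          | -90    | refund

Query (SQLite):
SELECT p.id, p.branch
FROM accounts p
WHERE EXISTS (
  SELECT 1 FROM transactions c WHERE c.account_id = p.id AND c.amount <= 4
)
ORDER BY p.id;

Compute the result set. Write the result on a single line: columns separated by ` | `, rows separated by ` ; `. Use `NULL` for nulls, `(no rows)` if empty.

1 | Kyoto ; 2 | Kyoto

For each accounts row, check whether any transactions with matching account_id has amount <= 4.
Keep rows where that is true.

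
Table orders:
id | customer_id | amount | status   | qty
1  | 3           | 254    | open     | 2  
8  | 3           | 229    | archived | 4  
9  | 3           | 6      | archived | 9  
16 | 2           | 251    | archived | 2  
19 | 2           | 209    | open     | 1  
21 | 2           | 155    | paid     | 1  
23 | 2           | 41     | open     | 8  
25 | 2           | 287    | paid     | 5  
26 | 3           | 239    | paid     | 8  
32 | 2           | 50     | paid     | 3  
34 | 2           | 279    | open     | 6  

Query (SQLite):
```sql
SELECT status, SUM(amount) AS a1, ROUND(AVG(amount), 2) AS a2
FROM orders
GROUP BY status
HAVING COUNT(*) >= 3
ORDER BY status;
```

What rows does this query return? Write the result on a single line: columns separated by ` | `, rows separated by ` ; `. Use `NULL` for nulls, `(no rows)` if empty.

Group orders by status.
Per group compute: SUM(amount), ROUND(AVG(amount), 2).
HAVING: drop groups with fewer than 3 rows.
  archived: ids {8, 9, 16} → SUM(amount)=486, ROUND(AVG(amount), 2)=162
  open: ids {1, 19, 23, 34} → SUM(amount)=783, ROUND(AVG(amount), 2)=195.75
  paid: ids {21, 25, 26, 32} → SUM(amount)=731, ROUND(AVG(amount), 2)=182.75

archived | 486 | 162 ; open | 783 | 195.75 ; paid | 731 | 182.75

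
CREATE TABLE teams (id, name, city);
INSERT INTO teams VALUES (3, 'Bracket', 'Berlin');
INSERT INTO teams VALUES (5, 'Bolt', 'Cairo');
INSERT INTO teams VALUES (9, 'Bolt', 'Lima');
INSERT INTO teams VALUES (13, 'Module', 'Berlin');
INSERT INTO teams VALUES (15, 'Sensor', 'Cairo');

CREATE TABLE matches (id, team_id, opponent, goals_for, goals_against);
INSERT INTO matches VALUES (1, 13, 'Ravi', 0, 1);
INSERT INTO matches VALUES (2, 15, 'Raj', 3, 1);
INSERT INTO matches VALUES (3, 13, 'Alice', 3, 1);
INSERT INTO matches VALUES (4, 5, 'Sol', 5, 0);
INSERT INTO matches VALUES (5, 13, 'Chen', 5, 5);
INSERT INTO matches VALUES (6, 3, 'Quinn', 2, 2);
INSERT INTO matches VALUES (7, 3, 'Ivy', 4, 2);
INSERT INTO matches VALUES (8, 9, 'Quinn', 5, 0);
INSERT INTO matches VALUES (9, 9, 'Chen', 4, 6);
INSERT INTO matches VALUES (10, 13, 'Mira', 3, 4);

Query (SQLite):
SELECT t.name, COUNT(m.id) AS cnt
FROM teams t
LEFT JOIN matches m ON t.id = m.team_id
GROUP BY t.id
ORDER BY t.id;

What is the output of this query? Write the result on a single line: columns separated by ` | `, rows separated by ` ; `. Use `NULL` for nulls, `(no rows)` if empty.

Bracket | 2 ; Bolt | 1 ; Bolt | 2 ; Module | 4 ; Sensor | 1

LEFT JOIN keeps every teams row; unmatched ones get NULL for matches columns.
Group by teams.id and compute COUNT(m.id). COUNT(col) of an all-NULL group is 0.
  3: ids {6, 7} → COUNT(m.id)=2
  5: ids {4} → COUNT(m.id)=1
  9: ids {8, 9} → COUNT(m.id)=2
  13: ids {1, 3, 5, 10} → COUNT(m.id)=4
  15: ids {2} → COUNT(m.id)=1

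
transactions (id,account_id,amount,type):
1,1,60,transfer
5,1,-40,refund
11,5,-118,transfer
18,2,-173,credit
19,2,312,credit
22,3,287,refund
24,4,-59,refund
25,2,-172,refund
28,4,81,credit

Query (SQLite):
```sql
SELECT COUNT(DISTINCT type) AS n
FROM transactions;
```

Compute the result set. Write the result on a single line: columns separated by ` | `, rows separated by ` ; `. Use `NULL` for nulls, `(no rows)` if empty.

Count distinct non-NULL type values.

3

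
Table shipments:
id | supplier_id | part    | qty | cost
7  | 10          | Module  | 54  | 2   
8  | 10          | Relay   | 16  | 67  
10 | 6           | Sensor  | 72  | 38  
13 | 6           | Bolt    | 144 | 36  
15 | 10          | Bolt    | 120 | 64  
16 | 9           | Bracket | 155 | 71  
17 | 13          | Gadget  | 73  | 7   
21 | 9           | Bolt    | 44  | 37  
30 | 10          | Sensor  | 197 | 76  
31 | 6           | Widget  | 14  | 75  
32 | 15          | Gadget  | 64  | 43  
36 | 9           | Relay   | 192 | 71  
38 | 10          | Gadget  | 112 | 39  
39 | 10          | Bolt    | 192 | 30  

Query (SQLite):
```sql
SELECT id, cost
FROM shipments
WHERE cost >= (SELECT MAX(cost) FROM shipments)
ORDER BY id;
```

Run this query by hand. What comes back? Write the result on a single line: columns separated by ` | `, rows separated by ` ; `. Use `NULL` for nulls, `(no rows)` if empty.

30 | 76

Scalar subquery: MAX(cost) over all shipments rows = 76.
Keep rows where cost >= that value.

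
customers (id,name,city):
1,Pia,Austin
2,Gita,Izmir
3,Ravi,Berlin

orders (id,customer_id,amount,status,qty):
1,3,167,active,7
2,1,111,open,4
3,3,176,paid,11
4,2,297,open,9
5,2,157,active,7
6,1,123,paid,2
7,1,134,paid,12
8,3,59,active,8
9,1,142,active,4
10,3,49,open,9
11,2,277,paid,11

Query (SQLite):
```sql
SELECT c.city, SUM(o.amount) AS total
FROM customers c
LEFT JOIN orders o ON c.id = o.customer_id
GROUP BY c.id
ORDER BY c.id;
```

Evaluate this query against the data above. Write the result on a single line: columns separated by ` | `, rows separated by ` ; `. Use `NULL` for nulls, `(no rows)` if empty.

Austin | 510 ; Izmir | 731 ; Berlin | 451

LEFT JOIN keeps every customers row; unmatched ones get NULL for orders columns.
Group by customers.id and compute SUM(o.amount). SUM over an all-NULL group is NULL.
  1: ids {2, 6, 7, 9} → SUM(o.amount)=510
  2: ids {4, 5, 11} → SUM(o.amount)=731
  3: ids {1, 3, 8, 10} → SUM(o.amount)=451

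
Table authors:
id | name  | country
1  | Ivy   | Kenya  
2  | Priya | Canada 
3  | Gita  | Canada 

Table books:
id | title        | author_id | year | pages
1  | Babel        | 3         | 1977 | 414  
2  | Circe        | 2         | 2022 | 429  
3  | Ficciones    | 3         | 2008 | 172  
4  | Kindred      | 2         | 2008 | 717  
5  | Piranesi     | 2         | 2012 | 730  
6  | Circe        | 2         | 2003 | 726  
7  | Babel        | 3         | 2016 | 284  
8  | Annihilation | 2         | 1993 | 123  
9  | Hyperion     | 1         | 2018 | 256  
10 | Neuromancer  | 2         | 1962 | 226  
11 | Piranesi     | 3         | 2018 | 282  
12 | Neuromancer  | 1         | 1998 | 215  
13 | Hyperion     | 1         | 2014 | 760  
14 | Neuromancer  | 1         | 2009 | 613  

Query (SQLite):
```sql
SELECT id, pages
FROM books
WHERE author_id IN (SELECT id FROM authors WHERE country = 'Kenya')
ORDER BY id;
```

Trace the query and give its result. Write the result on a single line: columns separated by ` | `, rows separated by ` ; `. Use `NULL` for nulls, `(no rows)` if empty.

9 | 256 ; 12 | 215 ; 13 | 760 ; 14 | 613

Inner query: authors.id where country = 'Kenya'.
Outer: keep books rows whose author_id is in that set.
Inner query → {1}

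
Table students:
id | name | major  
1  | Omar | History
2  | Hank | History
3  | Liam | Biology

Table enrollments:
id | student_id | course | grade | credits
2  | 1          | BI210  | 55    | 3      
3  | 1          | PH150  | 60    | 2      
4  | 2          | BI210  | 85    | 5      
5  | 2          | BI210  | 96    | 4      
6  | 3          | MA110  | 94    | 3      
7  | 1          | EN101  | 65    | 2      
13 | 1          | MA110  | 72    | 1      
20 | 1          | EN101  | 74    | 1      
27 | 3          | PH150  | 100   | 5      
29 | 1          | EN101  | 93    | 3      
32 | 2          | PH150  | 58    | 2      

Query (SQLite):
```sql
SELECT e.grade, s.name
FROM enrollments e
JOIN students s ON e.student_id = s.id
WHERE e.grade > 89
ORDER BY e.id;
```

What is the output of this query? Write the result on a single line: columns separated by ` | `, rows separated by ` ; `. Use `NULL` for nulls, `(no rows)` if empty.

96 | Hank ; 94 | Liam ; 100 | Liam ; 93 | Omar

Each enrollments row matches the students row where student_id = students.id.
Then keep rows with e.grade > 89.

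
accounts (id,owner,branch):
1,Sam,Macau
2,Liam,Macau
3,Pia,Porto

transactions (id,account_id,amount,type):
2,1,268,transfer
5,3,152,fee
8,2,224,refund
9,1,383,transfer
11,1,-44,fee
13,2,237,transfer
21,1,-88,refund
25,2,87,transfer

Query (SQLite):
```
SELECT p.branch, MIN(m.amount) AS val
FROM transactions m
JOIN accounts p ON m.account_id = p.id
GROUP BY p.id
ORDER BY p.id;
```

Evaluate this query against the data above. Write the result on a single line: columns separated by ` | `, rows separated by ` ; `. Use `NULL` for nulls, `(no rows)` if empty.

Macau | -88 ; Macau | 87 ; Porto | 152

Join each transactions row to its accounts via account_id.
Group joined rows by accounts.id; compute MIN(m.amount) per group.
  1: ids {2, 9, 11, 21} → MIN(m.amount)=-88
  2: ids {8, 13, 25} → MIN(m.amount)=87
  3: ids {5} → MIN(m.amount)=152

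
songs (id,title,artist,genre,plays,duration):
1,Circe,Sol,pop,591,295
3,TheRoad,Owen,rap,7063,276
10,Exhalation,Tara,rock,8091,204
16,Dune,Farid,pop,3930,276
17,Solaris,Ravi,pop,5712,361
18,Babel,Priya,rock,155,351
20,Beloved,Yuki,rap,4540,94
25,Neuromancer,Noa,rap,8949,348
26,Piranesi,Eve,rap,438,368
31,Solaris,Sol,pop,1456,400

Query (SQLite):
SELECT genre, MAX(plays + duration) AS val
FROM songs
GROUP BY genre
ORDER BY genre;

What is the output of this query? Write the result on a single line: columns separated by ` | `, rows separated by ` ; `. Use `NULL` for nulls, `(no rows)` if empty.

pop | 6073 ; rap | 9297 ; rock | 8295

For each row compute plays + duration.
Group by genre; take MAX of the expression per group.
  pop: ids {1, 16, 17, 31} → MAX(plays + duration)=6073
  rap: ids {3, 20, 25, 26} → MAX(plays + duration)=9297
  rock: ids {10, 18} → MAX(plays + duration)=8295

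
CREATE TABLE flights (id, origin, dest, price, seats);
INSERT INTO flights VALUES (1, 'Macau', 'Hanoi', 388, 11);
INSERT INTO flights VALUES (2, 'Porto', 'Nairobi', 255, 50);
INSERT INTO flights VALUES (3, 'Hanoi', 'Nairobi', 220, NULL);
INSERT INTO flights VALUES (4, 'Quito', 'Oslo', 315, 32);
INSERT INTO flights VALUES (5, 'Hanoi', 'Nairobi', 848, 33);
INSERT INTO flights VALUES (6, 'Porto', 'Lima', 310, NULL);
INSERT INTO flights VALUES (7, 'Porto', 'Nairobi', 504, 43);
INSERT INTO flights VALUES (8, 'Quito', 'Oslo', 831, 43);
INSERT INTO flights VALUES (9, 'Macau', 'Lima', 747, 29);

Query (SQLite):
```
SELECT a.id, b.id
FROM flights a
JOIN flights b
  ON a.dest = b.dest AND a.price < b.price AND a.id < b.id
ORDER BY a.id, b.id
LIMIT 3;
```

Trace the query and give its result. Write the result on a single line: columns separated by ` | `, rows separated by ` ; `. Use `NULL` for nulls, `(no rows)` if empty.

2 | 5 ; 2 | 7 ; 3 | 5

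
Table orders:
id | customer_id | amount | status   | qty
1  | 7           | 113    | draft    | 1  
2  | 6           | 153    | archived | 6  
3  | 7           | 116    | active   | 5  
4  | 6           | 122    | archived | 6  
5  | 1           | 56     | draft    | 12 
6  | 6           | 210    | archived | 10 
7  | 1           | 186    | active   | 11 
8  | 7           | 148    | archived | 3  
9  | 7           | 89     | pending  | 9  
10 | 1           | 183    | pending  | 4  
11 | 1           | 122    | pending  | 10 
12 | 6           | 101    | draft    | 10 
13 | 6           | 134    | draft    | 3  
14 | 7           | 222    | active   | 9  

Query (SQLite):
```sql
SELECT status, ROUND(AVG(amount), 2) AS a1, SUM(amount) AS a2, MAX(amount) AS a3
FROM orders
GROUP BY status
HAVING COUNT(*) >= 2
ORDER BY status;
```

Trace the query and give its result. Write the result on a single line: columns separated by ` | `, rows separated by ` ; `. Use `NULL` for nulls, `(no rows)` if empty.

active | 174.67 | 524 | 222 ; archived | 158.25 | 633 | 210 ; draft | 101 | 404 | 134 ; pending | 131.33 | 394 | 183

Group orders by status.
Per group compute: ROUND(AVG(amount), 2), SUM(amount), MAX(amount).
HAVING: drop groups with fewer than 2 rows.
  active: ids {3, 7, 14} → ROUND(AVG(amount), 2)=174.67, SUM(amount)=524, MAX(amount)=222
  archived: ids {2, 4, 6, 8} → ROUND(AVG(amount), 2)=158.25, SUM(amount)=633, MAX(amount)=210
  draft: ids {1, 5, 12, 13} → ROUND(AVG(amount), 2)=101, SUM(amount)=404, MAX(amount)=134
  pending: ids {9, 10, 11} → ROUND(AVG(amount), 2)=131.33, SUM(amount)=394, MAX(amount)=183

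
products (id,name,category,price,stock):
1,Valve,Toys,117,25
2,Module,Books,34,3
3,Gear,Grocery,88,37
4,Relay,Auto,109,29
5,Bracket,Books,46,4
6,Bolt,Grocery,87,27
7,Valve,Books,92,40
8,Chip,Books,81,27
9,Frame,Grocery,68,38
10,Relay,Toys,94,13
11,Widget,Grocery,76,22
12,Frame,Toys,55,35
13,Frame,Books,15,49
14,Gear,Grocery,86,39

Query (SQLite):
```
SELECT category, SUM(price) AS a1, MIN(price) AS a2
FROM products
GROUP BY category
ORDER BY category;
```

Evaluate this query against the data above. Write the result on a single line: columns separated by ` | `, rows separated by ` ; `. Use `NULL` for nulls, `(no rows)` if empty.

Group products by category.
Per group compute: SUM(price), MIN(price).
  Auto: ids {4} → SUM(price)=109, MIN(price)=109
  Books: ids {2, 5, 7, 8, 13} → SUM(price)=268, MIN(price)=15
  Grocery: ids {3, 6, 9, 11, 14} → SUM(price)=405, MIN(price)=68
  Toys: ids {1, 10, 12} → SUM(price)=266, MIN(price)=55

Auto | 109 | 109 ; Books | 268 | 15 ; Grocery | 405 | 68 ; Toys | 266 | 55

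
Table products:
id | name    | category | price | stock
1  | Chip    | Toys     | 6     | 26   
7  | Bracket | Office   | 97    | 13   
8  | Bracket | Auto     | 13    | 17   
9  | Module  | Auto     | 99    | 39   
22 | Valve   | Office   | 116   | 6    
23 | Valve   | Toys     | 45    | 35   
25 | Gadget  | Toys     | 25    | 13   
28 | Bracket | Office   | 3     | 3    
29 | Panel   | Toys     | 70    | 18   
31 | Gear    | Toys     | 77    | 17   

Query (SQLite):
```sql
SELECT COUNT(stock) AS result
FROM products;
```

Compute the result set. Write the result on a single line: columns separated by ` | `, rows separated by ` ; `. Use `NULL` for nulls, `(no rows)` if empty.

10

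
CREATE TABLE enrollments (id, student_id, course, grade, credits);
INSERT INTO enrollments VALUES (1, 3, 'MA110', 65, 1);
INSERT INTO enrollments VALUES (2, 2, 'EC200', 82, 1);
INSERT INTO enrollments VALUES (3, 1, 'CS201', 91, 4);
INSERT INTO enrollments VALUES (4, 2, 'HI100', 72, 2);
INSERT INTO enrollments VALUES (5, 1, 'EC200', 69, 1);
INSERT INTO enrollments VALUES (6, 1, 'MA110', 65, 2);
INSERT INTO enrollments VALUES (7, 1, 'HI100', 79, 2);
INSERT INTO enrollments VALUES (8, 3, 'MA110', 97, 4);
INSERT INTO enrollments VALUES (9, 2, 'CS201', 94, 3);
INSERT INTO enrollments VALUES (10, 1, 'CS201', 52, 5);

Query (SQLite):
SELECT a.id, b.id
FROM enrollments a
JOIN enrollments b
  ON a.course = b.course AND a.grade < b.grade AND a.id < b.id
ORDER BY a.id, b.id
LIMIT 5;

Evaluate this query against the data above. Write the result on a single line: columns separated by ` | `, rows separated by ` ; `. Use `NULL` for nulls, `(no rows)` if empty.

1 | 8 ; 3 | 9 ; 4 | 7 ; 6 | 8

Pairs (a,b) with same course, a.grade < b.grade, a.id < b.id.
course groups: CS201:{3,9,10} EC200:{2,5} HI100:{4,7} MA110:{1,6,8}
Ordered by (a.id, b.id); first 5.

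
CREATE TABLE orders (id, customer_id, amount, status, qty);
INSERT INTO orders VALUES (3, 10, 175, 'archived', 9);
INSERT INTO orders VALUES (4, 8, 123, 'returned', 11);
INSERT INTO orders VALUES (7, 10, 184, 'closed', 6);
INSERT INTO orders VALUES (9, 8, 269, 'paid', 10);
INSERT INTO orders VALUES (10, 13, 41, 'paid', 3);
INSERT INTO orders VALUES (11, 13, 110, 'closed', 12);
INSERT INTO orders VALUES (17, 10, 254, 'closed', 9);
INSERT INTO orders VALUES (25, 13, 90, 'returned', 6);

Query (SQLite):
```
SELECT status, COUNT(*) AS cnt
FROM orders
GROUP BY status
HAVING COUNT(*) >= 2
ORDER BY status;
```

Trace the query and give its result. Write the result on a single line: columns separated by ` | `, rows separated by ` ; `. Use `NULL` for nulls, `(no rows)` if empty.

Partition orders by status; compute COUNT(*) within each group.
HAVING: keep groups with count ≥ 2.
  archived: ids {3} → COUNT(*)=1
  closed: ids {7, 11, 17} → COUNT(*)=3
  paid: ids {9, 10} → COUNT(*)=2
  returned: ids {4, 25} → COUNT(*)=2

closed | 3 ; paid | 2 ; returned | 2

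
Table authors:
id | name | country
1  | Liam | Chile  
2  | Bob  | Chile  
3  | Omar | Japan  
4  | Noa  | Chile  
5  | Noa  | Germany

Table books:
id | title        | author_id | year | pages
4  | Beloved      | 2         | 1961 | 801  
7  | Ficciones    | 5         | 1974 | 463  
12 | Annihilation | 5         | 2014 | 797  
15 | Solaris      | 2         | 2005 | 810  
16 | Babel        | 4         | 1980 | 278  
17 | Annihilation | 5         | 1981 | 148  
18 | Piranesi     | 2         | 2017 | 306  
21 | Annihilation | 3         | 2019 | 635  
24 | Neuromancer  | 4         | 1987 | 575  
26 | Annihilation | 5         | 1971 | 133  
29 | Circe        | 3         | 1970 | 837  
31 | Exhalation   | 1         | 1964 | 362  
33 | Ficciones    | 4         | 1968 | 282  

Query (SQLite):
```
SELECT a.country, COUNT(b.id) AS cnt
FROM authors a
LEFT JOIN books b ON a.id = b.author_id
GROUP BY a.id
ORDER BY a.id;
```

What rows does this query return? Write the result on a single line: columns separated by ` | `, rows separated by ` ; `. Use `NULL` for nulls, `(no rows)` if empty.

Chile | 1 ; Chile | 3 ; Japan | 2 ; Chile | 3 ; Germany | 4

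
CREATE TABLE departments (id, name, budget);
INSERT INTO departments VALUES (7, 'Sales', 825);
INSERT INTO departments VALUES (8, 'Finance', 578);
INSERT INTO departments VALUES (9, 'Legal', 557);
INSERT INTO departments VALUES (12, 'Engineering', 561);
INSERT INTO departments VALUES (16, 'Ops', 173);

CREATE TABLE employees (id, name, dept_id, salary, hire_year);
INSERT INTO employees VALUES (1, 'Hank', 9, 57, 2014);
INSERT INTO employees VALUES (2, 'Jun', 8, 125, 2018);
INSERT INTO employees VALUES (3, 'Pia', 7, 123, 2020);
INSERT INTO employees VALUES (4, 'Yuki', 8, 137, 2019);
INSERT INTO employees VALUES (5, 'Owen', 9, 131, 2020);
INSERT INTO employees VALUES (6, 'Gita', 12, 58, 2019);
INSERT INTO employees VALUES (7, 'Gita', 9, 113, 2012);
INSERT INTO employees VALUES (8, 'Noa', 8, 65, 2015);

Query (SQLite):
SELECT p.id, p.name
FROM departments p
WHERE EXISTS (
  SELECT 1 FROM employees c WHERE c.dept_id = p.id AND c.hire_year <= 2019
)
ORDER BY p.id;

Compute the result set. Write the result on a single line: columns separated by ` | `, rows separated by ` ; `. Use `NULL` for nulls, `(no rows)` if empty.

For each departments row, check whether any employees with matching dept_id has hire_year <= 2019.
Keep rows where that is true.

8 | Finance ; 9 | Legal ; 12 | Engineering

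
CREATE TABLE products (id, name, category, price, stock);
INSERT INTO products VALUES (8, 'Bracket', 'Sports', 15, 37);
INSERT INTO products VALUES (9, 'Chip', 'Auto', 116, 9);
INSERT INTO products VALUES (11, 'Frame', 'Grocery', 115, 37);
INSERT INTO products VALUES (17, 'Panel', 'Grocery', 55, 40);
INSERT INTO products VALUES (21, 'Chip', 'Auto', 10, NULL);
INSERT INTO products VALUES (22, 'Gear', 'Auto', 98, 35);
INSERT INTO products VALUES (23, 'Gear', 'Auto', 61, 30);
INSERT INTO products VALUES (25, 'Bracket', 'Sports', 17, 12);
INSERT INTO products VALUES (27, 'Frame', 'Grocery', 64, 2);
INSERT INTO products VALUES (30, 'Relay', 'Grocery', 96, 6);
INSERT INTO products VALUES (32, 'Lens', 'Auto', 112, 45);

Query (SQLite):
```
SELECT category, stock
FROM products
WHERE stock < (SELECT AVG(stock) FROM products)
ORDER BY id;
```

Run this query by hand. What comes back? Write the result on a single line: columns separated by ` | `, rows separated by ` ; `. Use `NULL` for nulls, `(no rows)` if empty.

Auto | 9 ; Sports | 12 ; Grocery | 2 ; Grocery | 6

Scalar subquery: AVG(stock) over all products rows = 25.3.
Keep rows where stock < that value.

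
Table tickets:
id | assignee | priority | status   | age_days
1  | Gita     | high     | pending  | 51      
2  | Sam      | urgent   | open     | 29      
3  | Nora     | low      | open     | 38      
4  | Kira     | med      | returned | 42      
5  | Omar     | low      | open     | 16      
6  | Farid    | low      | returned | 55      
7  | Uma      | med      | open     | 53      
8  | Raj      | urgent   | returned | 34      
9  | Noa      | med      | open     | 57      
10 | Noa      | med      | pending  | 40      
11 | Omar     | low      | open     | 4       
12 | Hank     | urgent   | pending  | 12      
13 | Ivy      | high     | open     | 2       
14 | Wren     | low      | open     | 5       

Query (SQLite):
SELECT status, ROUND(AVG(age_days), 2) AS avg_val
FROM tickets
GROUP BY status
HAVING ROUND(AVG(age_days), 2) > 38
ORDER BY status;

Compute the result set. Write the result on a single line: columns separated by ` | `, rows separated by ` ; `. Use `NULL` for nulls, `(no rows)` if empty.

returned | 43.67

Partition tickets by status; compute ROUND(AVG(age_days), 2) within each group.
HAVING: keep groups where ROUND(AVG(age_days), 2) > 38.
  open: ids {2, 3, 5, 7, 9, 11, 13, 14} → ROUND(AVG(age_days), 2)=25.5
  pending: ids {1, 10, 12} → ROUND(AVG(age_days), 2)=34.33
  returned: ids {4, 6, 8} → ROUND(AVG(age_days), 2)=43.67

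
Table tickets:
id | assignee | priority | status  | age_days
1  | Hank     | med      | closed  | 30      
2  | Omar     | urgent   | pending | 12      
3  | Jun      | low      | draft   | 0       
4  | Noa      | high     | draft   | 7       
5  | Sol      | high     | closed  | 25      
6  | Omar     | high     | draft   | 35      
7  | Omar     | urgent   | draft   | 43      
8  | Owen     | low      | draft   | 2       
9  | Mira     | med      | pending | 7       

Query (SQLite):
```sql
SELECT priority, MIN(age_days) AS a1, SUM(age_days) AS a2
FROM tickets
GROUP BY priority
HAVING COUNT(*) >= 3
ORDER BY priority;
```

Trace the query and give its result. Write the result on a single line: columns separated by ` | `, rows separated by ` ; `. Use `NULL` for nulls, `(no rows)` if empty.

high | 7 | 67

Group tickets by priority.
Per group compute: MIN(age_days), SUM(age_days).
HAVING: drop groups with fewer than 3 rows.
  high: ids {4, 5, 6} → MIN(age_days)=7, SUM(age_days)=67
  low: ids {3, 8} → MIN(age_days)=0, SUM(age_days)=2
  med: ids {1, 9} → MIN(age_days)=7, SUM(age_days)=37
  urgent: ids {2, 7} → MIN(age_days)=12, SUM(age_days)=55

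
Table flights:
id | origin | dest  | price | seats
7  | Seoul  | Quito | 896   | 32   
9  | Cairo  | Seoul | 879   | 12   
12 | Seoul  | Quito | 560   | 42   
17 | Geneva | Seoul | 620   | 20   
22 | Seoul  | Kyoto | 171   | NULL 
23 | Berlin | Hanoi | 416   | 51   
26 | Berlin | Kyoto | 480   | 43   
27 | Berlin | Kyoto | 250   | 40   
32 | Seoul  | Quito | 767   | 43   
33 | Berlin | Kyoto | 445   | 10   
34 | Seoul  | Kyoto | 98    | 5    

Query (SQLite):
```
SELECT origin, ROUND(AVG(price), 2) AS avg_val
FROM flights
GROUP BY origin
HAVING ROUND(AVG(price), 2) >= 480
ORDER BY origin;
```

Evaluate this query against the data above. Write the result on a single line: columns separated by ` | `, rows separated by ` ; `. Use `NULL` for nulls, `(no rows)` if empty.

Cairo | 879 ; Geneva | 620 ; Seoul | 498.4

Partition flights by origin; compute ROUND(AVG(price), 2) within each group.
HAVING: keep groups where ROUND(AVG(price), 2) >= 480.
  Berlin: ids {23, 26, 27, 33} → ROUND(AVG(price), 2)=397.75
  Cairo: ids {9} → ROUND(AVG(price), 2)=879
  Geneva: ids {17} → ROUND(AVG(price), 2)=620
  Seoul: ids {7, 12, 22, 32, 34} → ROUND(AVG(price), 2)=498.4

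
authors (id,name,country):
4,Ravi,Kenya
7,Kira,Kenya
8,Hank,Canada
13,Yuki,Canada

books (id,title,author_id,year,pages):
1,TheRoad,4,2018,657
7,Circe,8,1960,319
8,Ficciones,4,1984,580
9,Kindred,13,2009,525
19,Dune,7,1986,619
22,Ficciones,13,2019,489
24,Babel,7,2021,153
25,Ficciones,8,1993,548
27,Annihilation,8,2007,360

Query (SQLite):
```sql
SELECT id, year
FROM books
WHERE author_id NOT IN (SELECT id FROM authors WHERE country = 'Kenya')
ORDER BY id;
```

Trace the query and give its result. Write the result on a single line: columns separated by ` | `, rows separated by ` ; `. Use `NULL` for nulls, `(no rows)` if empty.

7 | 1960 ; 9 | 2009 ; 22 | 2019 ; 25 | 1993 ; 27 | 2007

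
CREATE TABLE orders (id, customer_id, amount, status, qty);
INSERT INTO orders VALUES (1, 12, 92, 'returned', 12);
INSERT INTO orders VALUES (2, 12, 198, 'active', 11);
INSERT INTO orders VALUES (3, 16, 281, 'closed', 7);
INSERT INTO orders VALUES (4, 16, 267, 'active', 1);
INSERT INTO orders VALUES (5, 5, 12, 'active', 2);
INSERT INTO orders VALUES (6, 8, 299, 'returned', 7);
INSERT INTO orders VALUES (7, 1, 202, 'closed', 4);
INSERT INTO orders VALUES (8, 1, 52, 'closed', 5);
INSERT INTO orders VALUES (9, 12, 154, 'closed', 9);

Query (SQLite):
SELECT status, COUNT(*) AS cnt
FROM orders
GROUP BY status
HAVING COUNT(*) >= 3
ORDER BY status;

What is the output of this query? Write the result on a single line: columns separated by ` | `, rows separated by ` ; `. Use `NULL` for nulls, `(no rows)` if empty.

active | 3 ; closed | 4

Partition orders by status; compute COUNT(*) within each group.
HAVING: keep groups with count ≥ 3.
  active: ids {2, 4, 5} → COUNT(*)=3
  closed: ids {3, 7, 8, 9} → COUNT(*)=4
  returned: ids {1, 6} → COUNT(*)=2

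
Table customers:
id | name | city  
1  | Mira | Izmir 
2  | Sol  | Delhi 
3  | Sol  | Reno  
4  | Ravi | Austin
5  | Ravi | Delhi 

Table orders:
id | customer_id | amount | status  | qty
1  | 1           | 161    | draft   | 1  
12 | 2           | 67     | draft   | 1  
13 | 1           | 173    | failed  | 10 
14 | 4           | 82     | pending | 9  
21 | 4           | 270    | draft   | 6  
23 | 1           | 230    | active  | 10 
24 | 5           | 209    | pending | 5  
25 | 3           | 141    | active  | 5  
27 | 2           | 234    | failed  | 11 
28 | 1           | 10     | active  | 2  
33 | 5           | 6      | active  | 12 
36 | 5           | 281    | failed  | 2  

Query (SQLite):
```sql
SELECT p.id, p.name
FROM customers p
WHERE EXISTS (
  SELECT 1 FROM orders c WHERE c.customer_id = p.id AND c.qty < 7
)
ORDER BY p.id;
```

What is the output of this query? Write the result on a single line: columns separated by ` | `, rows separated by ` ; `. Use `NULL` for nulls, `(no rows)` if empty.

1 | Mira ; 2 | Sol ; 3 | Sol ; 4 | Ravi ; 5 | Ravi

For each customers row, check whether any orders with matching customer_id has qty < 7.
Keep rows where that is true.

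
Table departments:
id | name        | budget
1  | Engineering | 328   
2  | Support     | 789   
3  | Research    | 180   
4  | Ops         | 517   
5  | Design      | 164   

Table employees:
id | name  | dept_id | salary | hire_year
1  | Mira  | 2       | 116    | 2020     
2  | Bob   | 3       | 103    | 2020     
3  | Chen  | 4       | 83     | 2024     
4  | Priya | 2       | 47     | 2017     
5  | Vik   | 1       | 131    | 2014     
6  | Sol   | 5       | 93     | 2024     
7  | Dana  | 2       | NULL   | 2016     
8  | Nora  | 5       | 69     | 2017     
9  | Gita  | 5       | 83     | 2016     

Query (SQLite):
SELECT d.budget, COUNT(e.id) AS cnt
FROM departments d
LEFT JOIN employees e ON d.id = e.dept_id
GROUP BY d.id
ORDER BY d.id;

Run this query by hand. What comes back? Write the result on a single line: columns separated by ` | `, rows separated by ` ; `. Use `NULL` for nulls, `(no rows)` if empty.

LEFT JOIN keeps every departments row; unmatched ones get NULL for employees columns.
Group by departments.id and compute COUNT(e.id). COUNT(col) of an all-NULL group is 0.
  1: ids {5} → COUNT(e.id)=1
  2: ids {1, 4, 7} → COUNT(e.id)=3
  3: ids {2} → COUNT(e.id)=1
  4: ids {3} → COUNT(e.id)=1
  5: ids {6, 8, 9} → COUNT(e.id)=3

328 | 1 ; 789 | 3 ; 180 | 1 ; 517 | 1 ; 164 | 3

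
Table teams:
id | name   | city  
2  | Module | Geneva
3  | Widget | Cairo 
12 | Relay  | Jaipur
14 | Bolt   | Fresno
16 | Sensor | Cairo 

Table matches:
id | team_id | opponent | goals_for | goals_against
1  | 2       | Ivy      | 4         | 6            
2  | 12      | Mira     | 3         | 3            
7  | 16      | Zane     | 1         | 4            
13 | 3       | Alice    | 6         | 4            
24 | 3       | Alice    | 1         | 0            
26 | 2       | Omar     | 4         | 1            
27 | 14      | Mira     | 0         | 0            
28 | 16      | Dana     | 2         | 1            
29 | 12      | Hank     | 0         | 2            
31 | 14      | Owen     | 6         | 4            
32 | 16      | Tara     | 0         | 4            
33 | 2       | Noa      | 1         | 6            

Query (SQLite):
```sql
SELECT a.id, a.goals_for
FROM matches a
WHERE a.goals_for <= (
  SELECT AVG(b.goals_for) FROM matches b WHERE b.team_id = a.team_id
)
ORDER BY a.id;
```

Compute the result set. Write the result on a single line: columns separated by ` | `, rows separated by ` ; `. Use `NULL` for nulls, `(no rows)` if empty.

7 | 1 ; 24 | 1 ; 27 | 0 ; 29 | 0 ; 32 | 0 ; 33 | 1

For each matches row a, compute AVG(goals_for) over rows sharing a.team_id.
Keep row a if a.goals_for <= that per-group AVG.
  team_id=2: AVG(goals_for) = 3.0
  team_id=3: AVG(goals_for) = 3.5
  team_id=12: AVG(goals_for) = 1.5
  team_id=14: AVG(goals_for) = 3.0
  team_id=16: AVG(goals_for) = 1.0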